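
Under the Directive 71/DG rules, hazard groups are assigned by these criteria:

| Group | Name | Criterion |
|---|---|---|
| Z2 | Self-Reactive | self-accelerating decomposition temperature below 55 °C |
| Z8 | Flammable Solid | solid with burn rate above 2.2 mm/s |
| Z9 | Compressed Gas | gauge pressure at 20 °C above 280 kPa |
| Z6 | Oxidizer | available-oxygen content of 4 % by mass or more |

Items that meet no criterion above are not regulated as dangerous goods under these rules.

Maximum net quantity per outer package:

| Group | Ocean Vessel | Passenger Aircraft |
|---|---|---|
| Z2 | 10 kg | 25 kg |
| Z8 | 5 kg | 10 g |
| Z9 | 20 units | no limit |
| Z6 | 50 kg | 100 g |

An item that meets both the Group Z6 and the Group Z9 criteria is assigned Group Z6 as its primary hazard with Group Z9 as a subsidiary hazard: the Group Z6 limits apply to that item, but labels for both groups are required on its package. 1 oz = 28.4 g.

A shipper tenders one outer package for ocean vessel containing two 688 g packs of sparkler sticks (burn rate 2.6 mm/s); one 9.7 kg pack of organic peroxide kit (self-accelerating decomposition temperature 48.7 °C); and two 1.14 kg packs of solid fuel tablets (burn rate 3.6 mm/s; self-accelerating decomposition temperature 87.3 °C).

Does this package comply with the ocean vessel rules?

Sparkler sticks: burn rate 2.6 mm/s > 2.2 mm/s → Group Z8 (Flammable Solid).
Organic peroxide kit: self-accelerating decomposition temperature 48.7 °C < 55 °C → Group Z2 (Self-Reactive).
Burn rate 3.6 mm/s meets the Group Z8 criterion (Flammable Solid), so the solid fuel tablets are Group Z8.
Group Z8 net quantity: (two 688 g packs = 1.376 kg) + (two 1.14 kg packs = 2.28 kg) = 3.656 kg.
3.656 kg is within the ocean vessel limit of 5 kg for Group Z8.
Group Z2 quantity: 9.7 kg.
9.7 kg is within the ocean vessel limit of 10 kg for Group Z2.
Every hazard group is within its ocean vessel limit and no segregation rule is violated.

Yes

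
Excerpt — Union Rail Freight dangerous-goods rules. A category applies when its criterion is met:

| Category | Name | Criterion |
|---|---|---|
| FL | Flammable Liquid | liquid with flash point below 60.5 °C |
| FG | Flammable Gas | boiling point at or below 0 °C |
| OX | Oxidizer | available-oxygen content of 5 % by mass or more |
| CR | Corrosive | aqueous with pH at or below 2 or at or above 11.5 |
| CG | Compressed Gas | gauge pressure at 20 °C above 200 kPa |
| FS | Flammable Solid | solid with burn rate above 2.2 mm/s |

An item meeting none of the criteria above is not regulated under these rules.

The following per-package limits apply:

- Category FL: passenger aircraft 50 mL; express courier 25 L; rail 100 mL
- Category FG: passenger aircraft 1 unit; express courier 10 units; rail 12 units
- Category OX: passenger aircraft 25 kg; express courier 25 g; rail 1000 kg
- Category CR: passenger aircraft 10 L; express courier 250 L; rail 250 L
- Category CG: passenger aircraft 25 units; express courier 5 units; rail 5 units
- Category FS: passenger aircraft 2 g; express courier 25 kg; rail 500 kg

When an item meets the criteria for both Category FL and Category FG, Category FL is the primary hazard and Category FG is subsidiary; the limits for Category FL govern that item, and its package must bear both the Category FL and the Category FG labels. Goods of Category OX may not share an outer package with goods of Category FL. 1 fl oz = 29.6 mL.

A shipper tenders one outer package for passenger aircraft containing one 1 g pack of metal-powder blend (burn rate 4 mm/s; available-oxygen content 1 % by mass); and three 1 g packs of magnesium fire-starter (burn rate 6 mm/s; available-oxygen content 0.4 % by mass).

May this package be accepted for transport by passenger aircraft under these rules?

Metal-powder blend: burn rate 4 mm/s > 2.2 mm/s → Category FS (Flammable Solid).
Burn rate 6 mm/s meets the Category FS criterion (Flammable Solid), so the magnesium fire-starter is Category FS.
Total Category FS: 1 g + (three 1 g packs = 3 g) = 4 g.
4 g exceeds the passenger aircraft limit of 2 g for Category FS.

No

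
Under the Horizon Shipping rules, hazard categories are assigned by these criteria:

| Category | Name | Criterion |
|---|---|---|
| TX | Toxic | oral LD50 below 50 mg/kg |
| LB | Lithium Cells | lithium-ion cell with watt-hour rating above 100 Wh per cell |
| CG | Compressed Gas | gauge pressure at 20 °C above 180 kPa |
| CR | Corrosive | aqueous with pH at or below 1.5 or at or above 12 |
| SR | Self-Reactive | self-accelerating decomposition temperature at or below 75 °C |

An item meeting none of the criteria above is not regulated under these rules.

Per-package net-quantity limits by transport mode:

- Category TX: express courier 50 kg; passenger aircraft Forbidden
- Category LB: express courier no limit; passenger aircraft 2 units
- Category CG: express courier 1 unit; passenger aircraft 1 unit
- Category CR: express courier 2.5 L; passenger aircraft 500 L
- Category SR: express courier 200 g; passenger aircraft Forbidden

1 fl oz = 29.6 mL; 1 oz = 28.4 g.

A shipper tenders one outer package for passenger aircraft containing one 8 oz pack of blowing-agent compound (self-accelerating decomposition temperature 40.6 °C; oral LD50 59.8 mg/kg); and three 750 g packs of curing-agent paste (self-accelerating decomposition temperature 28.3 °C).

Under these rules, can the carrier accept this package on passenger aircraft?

No

Blowing-agent compound: self-accelerating decomposition temperature 40.6 °C ≤ 75 °C → Category SR (Self-Reactive).
Self-accelerating decomposition temperature 28.3 °C meets the Category SR criterion (Self-Reactive), so the curing-agent paste is Category SR.
Category SR net quantity: (one 8 oz pack = 227.2 g) + (three 750 g packs = 2.25 kg) = 2477.2 g.
By passenger aircraft, Category SR is Forbidden regardless of quantity.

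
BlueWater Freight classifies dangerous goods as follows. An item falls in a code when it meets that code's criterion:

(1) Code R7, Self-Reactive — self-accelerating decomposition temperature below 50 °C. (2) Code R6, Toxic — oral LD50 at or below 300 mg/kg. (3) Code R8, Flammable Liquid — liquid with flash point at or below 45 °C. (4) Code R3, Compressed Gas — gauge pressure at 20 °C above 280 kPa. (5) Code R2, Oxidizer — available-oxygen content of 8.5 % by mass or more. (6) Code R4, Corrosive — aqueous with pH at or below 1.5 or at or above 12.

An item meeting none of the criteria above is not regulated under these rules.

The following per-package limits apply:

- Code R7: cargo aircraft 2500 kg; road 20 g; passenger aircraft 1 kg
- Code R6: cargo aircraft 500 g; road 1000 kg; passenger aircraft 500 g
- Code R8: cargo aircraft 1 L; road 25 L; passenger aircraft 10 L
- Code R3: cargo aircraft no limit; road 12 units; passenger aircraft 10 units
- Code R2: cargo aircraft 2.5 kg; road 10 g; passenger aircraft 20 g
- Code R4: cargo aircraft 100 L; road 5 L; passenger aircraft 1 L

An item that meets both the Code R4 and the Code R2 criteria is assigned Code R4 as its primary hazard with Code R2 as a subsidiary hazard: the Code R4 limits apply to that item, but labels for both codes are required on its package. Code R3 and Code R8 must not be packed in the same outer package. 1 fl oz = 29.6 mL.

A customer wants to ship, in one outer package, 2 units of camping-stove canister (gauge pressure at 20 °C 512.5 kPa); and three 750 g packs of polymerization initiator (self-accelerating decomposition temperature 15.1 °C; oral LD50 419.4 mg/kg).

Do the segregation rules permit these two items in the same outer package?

With gauge pressure at 20 °C 512.5 kPa (> 280 kPa), the camping-stove canister falls in Code R3.
Self-accelerating decomposition temperature 15.1 °C meets the Code R7 criterion (Self-Reactive), so the polymerization initiator is Code R7.
No segregation rule bars Code R3 with Code R7.

Yes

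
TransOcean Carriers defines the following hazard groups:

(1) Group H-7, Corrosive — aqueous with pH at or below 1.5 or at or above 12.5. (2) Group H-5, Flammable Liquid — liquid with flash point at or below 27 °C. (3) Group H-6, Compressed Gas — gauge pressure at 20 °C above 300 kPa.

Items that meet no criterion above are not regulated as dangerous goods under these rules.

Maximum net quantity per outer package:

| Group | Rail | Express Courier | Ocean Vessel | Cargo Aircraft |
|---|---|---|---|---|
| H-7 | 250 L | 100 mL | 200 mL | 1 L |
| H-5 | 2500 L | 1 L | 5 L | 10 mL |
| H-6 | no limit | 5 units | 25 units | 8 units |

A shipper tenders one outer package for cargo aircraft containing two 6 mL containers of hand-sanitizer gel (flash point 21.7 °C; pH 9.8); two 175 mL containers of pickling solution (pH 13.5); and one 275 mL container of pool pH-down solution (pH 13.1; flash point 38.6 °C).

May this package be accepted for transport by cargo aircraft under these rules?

Hand-sanitizer gel: flash point 21.7 °C ≤ 27 °C → Group H-5 (Flammable Liquid).
The pickling solution has pH 13.5, which is ≥ 12.5, so it is Group H-7 (Corrosive).
Pool pH-down solution: pH 13.1 ≥ 12.5 → Group H-7 (Corrosive).
Total Group H-7: (two 175 mL containers = 350 mL) + 275 mL = 625 mL.
625 mL is within the cargo aircraft limit of 1 L for Group H-7.
Group H-5 quantity: two 6 mL containers = 12 mL.
That exceeds the Group H-5 cargo aircraft limit of 10 mL.

No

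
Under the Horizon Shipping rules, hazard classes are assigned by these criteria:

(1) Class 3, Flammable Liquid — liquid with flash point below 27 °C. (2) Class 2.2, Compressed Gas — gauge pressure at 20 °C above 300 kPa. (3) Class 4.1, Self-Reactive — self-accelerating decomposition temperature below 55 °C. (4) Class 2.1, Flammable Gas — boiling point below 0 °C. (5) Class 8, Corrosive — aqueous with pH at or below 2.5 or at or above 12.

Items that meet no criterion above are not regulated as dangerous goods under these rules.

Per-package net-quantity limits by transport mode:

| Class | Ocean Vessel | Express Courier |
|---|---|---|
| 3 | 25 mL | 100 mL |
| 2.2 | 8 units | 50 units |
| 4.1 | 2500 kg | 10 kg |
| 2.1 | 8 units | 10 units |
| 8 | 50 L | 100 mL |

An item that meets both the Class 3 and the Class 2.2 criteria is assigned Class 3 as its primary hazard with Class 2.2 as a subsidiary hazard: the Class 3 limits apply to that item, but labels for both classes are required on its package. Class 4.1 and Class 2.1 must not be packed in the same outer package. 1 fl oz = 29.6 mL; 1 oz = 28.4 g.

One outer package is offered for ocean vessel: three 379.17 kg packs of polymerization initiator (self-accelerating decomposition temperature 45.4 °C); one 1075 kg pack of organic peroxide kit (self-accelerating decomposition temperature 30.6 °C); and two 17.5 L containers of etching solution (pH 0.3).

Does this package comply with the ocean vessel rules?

With self-accelerating decomposition temperature 45.4 °C (< 55 °C), the polymerization initiator falls in Class 4.1.
With self-accelerating decomposition temperature 30.6 °C (< 55 °C), the organic peroxide kit falls in Class 4.1.
The etching solution has pH 0.3, which is ≤ 2.5, so it is Class 8 (Corrosive).
Class 4.1 net quantity: (three 379.17 kg packs = 1137.51 kg) + 1075 kg = 2212.51 kg.
That is within the Class 4.1 ocean vessel limit of 2500 kg.
Class 8 quantity: two 17.5 L containers = 35 L.
35 L ≤ 50 L (ocean vessel limit, Class 8) — within limit.
The segregation rule (Class 4.1 with Class 2.1) does not apply to Class 4.1 with Class 8.
Every hazard class is within its ocean vessel limit and no segregation rule is violated.

Yes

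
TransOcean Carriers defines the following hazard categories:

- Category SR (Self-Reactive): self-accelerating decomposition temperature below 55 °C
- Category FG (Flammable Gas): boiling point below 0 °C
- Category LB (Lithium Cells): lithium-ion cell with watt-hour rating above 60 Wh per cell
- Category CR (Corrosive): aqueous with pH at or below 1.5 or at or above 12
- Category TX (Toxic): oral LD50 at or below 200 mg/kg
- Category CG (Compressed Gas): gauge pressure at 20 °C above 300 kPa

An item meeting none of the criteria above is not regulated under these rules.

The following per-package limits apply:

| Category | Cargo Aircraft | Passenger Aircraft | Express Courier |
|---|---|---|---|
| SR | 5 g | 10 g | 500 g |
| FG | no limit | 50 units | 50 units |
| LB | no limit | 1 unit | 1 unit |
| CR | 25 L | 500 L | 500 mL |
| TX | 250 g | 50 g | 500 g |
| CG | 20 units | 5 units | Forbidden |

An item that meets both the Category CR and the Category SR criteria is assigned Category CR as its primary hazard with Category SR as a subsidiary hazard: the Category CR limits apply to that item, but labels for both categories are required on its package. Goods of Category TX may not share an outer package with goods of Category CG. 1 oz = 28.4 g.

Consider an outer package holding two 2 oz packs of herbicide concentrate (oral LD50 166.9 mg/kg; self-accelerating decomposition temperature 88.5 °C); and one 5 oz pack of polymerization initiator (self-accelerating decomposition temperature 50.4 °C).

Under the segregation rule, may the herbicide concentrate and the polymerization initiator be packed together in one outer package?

Yes

With oral LD50 166.9 mg/kg (≤ 200 mg/kg), the herbicide concentrate falls in Category TX.
The polymerization initiator has self-accelerating decomposition temperature 50.4 °C, which is < 55 °C, so it is Category SR (Self-Reactive).
No segregation rule bars Category TX with Category SR.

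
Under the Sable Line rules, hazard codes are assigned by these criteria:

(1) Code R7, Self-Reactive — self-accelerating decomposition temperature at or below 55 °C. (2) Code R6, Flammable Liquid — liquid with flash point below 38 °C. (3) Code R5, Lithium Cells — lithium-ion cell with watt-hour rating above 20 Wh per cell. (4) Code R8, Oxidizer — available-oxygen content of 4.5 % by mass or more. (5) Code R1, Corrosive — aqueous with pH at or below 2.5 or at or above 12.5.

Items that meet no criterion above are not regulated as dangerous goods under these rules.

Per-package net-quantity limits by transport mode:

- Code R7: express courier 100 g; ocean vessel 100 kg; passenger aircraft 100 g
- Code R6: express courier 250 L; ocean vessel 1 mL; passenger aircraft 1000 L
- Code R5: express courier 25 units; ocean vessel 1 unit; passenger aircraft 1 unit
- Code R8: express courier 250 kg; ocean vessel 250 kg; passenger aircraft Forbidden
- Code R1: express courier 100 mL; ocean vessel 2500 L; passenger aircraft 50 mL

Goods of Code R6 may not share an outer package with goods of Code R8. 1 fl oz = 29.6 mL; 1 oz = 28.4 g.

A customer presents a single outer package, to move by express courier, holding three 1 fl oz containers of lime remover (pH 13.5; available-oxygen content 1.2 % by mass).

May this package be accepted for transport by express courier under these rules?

With pH 13.5 (≥ 12.5), the lime remover falls in Code R1.
Code R1 quantity: three 1 fl oz containers = 88.8 mL.
88.8 mL is within the express courier limit of 100 mL for Code R1.

Yes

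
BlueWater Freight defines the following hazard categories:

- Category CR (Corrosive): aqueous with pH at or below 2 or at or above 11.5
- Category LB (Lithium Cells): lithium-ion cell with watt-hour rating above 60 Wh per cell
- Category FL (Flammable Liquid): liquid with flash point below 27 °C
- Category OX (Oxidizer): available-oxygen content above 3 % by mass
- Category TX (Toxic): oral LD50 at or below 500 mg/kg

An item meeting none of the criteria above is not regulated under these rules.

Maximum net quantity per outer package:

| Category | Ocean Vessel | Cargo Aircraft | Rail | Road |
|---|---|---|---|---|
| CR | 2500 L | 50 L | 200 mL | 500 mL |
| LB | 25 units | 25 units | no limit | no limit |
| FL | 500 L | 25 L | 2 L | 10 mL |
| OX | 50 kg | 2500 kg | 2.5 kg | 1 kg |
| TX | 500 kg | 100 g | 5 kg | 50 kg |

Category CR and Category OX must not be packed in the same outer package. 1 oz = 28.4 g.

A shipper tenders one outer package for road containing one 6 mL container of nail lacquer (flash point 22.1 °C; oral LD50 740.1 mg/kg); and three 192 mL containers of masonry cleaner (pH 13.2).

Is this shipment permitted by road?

No

Nail lacquer: flash point 22.1 °C < 27 °C → Category FL (Flammable Liquid).
The masonry cleaner has pH 13.2, which is ≥ 11.5, so it is Category CR (Corrosive).
Category CR quantity: three 192 mL containers = 576 mL.
576 mL exceeds the road limit of 500 mL for Category CR.
Category FL quantity: 6 mL.
6 mL ≤ 10 mL (road limit, Category FL) — within limit.
The segregation rule (Category CR with Category OX) does not apply to Category CR with Category FL.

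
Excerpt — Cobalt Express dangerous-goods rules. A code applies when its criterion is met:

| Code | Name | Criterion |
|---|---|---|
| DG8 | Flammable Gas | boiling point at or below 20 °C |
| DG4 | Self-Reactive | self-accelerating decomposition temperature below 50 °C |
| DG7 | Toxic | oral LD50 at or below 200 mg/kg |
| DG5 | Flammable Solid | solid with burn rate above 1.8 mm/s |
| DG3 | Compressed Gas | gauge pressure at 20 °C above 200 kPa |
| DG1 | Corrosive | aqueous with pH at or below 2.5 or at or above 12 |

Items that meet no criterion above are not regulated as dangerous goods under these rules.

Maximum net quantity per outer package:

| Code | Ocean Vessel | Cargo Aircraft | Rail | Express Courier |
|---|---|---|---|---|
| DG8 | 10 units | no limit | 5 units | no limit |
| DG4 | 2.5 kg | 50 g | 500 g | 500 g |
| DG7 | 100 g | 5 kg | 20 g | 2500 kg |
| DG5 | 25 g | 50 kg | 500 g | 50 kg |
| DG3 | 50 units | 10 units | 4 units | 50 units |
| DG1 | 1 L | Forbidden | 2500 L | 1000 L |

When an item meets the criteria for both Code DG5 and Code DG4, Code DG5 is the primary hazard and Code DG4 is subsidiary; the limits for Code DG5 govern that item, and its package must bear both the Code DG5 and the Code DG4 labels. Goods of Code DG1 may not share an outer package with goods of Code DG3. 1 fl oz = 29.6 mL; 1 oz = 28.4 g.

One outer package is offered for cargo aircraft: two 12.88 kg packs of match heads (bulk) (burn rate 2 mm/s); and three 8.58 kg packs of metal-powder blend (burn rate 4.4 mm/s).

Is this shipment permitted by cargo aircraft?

No

Burn rate 2 mm/s meets the Code DG5 criterion (Flammable Solid), so the match heads (bulk) are Code DG5.
The metal-powder blend has burn rate 4.4 mm/s, which is > 1.8 mm/s, so it is Code DG5 (Flammable Solid).
Total Code DG5: (two 12.88 kg packs = 25.76 kg) + (three 8.58 kg packs = 25.74 kg) = 51.5 kg.
51.5 kg exceeds the cargo aircraft limit of 50 kg for Code DG5.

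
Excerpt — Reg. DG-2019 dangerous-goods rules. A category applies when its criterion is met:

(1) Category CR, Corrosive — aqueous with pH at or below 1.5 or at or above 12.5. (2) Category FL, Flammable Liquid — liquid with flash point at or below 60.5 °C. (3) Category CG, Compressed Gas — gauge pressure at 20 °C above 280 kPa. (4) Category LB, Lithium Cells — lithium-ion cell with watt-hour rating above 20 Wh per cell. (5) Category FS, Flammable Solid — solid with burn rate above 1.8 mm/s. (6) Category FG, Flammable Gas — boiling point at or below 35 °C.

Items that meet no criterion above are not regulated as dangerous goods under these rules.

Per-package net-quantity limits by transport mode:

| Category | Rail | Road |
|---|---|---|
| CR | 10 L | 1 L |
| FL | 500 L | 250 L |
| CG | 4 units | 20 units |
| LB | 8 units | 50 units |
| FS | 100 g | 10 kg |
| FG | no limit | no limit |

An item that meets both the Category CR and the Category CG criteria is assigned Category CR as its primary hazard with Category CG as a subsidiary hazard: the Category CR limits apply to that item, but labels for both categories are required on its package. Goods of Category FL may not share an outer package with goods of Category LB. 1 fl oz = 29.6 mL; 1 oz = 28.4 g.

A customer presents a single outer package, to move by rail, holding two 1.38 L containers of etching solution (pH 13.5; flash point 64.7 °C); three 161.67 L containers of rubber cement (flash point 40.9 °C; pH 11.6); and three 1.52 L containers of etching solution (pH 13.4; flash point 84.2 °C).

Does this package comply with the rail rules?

Yes

With pH 13.5 (≥ 12.5), the etching solution falls in Category CR.
With flash point 40.9 °C (≤ 60.5 °C), the rubber cement falls in Category FL.
The etching solution has pH 13.4, which is ≥ 12.5, so it is Category CR (Corrosive).
Total Category CR: (two 1.38 L containers = 2.76 L) + (three 1.52 L containers = 4.56 L) = 7.32 L.
7.32 L ≤ 10 L (rail limit, Category CR) — within limit.
Category FL quantity: three 161.67 L containers = 485.01 L.
That is within the Category FL rail limit of 500 L.
The segregation rule (Category FL with Category LB) does not apply to Category CR with Category FL.
Every hazard category is within its rail limit and no segregation rule is violated.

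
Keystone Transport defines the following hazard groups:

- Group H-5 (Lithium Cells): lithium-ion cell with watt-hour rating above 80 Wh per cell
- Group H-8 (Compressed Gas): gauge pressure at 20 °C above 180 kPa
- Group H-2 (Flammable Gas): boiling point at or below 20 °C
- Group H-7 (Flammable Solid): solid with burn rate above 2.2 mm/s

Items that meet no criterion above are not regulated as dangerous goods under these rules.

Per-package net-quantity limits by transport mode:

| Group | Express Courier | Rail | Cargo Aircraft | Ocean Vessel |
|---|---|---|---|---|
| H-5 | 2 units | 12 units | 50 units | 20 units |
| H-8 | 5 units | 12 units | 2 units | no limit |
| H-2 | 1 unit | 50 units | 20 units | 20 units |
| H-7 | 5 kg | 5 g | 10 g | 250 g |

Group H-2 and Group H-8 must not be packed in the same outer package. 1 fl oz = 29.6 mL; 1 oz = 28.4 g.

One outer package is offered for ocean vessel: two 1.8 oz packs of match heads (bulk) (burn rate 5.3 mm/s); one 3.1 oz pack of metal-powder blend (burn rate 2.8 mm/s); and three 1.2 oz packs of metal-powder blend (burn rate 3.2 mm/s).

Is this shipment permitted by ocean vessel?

Match heads (bulk): burn rate 5.3 mm/s > 2.2 mm/s → Group H-7 (Flammable Solid).
Burn rate 2.8 mm/s meets the Group H-7 criterion (Flammable Solid), so the metal-powder blend is Group H-7.
With burn rate 3.2 mm/s (> 2.2 mm/s), the metal-powder blend falls in Group H-7.
Group H-7 net quantity: (two 1.8 oz packs = 102.24 g) + (one 3.1 oz pack = 88.04 g) + (three 1.2 oz packs = 102.24 g) = 292.52 g.
292.52 g > 250 g (ocean vessel limit, Group H-7) — over the limit.

No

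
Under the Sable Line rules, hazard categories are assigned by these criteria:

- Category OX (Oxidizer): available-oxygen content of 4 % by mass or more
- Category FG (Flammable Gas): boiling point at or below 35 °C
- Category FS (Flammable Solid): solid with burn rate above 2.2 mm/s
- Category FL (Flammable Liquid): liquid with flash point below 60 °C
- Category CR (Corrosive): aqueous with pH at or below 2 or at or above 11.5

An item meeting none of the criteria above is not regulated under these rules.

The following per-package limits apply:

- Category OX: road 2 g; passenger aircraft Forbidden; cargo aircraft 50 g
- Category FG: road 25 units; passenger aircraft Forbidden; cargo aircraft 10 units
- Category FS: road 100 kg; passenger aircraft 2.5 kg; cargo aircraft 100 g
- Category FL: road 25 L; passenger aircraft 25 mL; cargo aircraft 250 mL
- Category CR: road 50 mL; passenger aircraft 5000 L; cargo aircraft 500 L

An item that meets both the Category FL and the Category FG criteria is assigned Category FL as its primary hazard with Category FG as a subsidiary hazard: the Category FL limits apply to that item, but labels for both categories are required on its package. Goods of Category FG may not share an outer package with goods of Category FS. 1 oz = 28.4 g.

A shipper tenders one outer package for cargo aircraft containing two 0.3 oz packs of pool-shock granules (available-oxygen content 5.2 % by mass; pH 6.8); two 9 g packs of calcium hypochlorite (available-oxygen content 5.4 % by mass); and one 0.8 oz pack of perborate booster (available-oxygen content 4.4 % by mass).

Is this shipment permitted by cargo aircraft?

No

Available-oxygen content 5.2 % by mass meets the Category OX criterion (Oxidizer), so the pool-shock granules are Category OX.
Available-oxygen content 5.4 % by mass meets the Category OX criterion (Oxidizer), so the calcium hypochlorite is Category OX.
With available-oxygen content 4.4 % by mass (≥ 4 % by mass), the perborate booster falls in Category OX.
Total Category OX: (two 0.3 oz packs = 17.04 g) + (two 9 g packs = 18 g) + (one 0.8 oz pack = 22.72 g) = 57.76 g.
57.76 g exceeds the cargo aircraft limit of 50 g for Category OX.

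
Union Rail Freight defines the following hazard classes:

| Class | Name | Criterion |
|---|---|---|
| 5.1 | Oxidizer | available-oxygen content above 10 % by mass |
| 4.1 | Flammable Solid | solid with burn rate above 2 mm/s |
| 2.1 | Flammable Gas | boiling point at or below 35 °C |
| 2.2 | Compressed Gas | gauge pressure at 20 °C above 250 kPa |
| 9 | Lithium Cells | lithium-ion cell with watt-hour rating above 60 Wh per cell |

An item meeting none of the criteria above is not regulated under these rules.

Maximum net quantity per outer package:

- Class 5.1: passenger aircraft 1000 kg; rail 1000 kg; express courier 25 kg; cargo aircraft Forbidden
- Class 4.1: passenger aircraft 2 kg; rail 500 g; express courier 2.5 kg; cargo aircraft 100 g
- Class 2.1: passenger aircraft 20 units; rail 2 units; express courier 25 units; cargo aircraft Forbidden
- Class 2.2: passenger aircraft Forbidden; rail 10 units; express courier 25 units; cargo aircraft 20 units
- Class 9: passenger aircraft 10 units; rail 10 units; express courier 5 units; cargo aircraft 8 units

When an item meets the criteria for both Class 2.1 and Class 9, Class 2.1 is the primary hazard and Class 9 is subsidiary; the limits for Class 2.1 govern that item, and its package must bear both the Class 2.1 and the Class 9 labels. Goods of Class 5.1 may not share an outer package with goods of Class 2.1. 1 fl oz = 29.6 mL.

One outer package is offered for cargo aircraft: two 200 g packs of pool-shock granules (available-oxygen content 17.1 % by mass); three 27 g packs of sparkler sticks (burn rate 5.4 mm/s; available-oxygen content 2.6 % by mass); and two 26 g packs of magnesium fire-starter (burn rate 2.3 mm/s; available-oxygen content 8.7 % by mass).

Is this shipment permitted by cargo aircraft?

Pool-shock granules: available-oxygen content 17.1 % by mass > 10 % by mass → Class 5.1 (Oxidizer).
With burn rate 5.4 mm/s (> 2 mm/s), the sparkler sticks fall in Class 4.1.
The magnesium fire-starter has burn rate 2.3 mm/s, which is > 2 mm/s, so it is Class 4.1 (Flammable Solid).
Class 4.1 net quantity: (three 27 g packs = 81 g) + (two 26 g packs = 52 g) = 133 g.
That exceeds the Class 4.1 cargo aircraft limit of 100 g.
Class 5.1 quantity: two 200 g packs = 400 g.
Class 5.1 is Forbidden by cargo aircraft.
The segregation rule (Class 5.1 with Class 2.1) does not apply to Class 4.1 with Class 5.1.

No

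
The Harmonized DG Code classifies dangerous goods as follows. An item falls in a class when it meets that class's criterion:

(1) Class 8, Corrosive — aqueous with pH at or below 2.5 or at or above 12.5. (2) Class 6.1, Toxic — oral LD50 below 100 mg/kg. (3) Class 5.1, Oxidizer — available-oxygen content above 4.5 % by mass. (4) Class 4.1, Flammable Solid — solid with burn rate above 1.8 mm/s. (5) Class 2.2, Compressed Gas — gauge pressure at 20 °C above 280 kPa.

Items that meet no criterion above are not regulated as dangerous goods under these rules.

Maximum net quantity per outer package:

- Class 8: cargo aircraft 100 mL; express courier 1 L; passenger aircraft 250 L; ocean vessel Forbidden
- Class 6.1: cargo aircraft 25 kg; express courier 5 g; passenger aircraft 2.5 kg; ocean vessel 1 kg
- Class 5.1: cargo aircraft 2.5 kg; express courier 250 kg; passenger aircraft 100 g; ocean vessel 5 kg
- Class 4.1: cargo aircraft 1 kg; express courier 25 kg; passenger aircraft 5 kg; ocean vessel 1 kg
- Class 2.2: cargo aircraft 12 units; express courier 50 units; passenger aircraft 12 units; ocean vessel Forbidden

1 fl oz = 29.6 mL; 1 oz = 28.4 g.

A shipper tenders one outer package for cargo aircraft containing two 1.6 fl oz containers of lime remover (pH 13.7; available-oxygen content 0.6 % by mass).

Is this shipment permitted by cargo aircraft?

Yes

pH 13.7 meets the Class 8 criterion (Corrosive), so the lime remover is Class 8.
Class 8 quantity: two 1.6 fl oz containers = 94.72 mL.
That is within the Class 8 cargo aircraft limit of 100 mL.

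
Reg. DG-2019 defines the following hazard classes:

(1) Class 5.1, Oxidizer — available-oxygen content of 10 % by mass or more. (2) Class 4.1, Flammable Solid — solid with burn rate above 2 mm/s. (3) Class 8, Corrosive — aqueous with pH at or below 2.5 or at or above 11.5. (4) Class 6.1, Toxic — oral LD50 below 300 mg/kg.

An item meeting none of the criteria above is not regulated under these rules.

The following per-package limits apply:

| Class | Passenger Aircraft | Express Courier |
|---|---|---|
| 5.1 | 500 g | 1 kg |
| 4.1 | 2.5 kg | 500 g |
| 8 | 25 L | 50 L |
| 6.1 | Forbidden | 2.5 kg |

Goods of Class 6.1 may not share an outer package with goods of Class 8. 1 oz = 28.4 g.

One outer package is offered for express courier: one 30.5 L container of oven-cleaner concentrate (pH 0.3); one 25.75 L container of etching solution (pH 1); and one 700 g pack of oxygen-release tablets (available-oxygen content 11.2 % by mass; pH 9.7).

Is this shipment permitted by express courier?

No

Oven-cleaner concentrate: pH 0.3 ≤ 2.5 → Class 8 (Corrosive).
Etching solution: pH 1 ≤ 2.5 → Class 8 (Corrosive).
Available-oxygen content 11.2 % by mass meets the Class 5.1 criterion (Oxidizer), so the oxygen-release tablets are Class 5.1.
Total Class 8: 30.5 L + 25.75 L = 56.25 L.
56.25 L exceeds the express courier limit of 50 L for Class 8.
Class 5.1 quantity: 700 g.
700 g ≤ 1 kg (express courier limit, Class 5.1) — within limit.
The segregation rule (Class 6.1 with Class 8) does not apply to Class 8 with Class 5.1.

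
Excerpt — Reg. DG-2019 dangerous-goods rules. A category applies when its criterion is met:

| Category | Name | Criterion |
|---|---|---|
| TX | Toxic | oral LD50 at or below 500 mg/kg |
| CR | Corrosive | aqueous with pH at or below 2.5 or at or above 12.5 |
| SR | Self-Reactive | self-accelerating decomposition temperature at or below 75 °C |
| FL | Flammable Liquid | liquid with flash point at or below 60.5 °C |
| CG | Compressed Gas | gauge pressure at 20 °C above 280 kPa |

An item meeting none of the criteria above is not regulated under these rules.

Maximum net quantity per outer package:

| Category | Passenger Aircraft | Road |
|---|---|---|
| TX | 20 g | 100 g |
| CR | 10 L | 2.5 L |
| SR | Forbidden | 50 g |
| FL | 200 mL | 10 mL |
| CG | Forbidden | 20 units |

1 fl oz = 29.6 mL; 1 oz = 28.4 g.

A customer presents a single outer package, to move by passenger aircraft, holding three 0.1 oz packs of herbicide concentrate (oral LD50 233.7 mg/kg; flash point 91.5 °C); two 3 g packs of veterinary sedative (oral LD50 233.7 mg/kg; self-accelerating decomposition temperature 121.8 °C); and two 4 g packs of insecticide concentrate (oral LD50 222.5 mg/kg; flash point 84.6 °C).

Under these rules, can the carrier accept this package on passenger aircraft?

Oral LD50 233.7 mg/kg meets the Category TX criterion (Toxic), so the herbicide concentrate is Category TX.
With oral LD50 233.7 mg/kg (≤ 500 mg/kg), the veterinary sedative falls in Category TX.
Oral LD50 222.5 mg/kg meets the Category TX criterion (Toxic), so the insecticide concentrate is Category TX.
Total Category TX: (three 0.1 oz packs = 8.52 g) + (two 3 g packs = 6 g) + (two 4 g packs = 8 g) = 22.52 g.
That exceeds the Category TX passenger aircraft limit of 20 g.

No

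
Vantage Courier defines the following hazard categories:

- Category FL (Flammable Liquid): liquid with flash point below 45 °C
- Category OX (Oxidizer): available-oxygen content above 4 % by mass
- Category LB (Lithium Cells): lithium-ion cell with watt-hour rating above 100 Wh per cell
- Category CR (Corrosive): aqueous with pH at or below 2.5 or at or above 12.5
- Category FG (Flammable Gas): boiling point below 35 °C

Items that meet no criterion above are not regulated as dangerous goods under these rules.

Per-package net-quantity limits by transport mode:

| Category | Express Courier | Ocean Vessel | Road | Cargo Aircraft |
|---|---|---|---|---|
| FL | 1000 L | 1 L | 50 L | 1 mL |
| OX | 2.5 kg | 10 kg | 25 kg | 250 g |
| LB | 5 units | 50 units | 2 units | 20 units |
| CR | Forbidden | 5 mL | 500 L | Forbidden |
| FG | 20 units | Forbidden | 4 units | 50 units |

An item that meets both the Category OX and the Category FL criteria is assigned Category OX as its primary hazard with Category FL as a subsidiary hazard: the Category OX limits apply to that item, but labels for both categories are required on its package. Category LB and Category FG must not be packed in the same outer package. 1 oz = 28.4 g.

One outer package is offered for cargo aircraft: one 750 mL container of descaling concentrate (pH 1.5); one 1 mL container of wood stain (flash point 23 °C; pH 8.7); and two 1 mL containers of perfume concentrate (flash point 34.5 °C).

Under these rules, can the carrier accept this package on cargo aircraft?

No

With pH 1.5 (≤ 2.5), the descaling concentrate falls in Category CR.
With flash point 23 °C (< 45 °C), the wood stain falls in Category FL.
Perfume concentrate: flash point 34.5 °C < 45 °C → Category FL (Flammable Liquid).
Total Category FL: 1 mL + (two 1 mL containers = 2 mL) = 3 mL.
3 mL exceeds the cargo aircraft limit of 1 mL for Category FL.
Category CR quantity: 750 mL.
By cargo aircraft, Category CR is Forbidden regardless of quantity.
The segregation rule (Category LB with Category FG) does not apply to Category FL with Category CR.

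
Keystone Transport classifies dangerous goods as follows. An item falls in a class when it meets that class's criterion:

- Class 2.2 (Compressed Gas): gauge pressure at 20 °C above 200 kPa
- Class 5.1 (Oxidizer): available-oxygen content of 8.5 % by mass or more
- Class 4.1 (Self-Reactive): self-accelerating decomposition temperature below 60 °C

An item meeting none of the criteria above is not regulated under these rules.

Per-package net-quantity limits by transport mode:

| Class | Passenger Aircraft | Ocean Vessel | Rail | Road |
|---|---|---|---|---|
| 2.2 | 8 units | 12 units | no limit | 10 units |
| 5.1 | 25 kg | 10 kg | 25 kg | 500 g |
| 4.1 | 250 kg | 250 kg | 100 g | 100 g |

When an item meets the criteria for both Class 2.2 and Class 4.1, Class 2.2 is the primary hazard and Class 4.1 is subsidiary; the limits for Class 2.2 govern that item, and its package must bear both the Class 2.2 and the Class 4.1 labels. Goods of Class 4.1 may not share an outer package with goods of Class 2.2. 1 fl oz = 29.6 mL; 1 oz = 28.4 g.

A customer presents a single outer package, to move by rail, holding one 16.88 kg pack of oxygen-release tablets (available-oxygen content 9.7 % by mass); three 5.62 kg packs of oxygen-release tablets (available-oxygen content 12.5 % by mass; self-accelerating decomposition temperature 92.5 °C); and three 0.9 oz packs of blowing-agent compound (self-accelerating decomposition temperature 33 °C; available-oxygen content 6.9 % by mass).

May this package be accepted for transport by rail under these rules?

The oxygen-release tablets have available-oxygen content 9.7 % by mass, which is ≥ 8.5 % by mass, so they are Class 5.1 (Oxidizer).
Available-oxygen content 12.5 % by mass meets the Class 5.1 criterion (Oxidizer), so the oxygen-release tablets are Class 5.1.
The blowing-agent compound has self-accelerating decomposition temperature 33 °C, which is < 60 °C, so it is Class 4.1 (Self-Reactive).
Total Class 5.1: 16.88 kg + (three 5.62 kg packs = 16.86 kg) = 33.74 kg.
33.74 kg exceeds the rail limit of 25 kg for Class 5.1.
Class 4.1 quantity: three 0.9 oz packs = 76.68 g.
That is within the Class 4.1 rail limit of 100 g.
The segregation rule (Class 4.1 with Class 2.2) does not apply to Class 5.1 with Class 4.1.

No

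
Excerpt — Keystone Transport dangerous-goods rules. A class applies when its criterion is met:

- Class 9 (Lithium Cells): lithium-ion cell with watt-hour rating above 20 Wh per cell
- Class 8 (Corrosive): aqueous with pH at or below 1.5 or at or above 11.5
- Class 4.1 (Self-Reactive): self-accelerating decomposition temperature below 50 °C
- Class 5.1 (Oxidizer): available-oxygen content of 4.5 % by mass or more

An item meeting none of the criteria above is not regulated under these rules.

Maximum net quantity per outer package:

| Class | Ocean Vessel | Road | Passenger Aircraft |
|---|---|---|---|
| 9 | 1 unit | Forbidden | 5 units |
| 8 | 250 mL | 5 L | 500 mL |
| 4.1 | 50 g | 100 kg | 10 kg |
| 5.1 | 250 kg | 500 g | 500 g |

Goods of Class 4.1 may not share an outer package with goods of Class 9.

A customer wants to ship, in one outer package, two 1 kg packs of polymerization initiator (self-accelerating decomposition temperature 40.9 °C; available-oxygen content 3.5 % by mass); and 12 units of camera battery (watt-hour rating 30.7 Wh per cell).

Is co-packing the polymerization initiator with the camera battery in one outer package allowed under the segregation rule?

With self-accelerating decomposition temperature 40.9 °C (< 50 °C), the polymerization initiator falls in Class 4.1.
Watt-hour rating 30.7 Wh per cell meets the Class 9 criterion (Lithium Cells), so the camera battery is Class 9.
Class 4.1 and Class 9 may not share an outer package.

No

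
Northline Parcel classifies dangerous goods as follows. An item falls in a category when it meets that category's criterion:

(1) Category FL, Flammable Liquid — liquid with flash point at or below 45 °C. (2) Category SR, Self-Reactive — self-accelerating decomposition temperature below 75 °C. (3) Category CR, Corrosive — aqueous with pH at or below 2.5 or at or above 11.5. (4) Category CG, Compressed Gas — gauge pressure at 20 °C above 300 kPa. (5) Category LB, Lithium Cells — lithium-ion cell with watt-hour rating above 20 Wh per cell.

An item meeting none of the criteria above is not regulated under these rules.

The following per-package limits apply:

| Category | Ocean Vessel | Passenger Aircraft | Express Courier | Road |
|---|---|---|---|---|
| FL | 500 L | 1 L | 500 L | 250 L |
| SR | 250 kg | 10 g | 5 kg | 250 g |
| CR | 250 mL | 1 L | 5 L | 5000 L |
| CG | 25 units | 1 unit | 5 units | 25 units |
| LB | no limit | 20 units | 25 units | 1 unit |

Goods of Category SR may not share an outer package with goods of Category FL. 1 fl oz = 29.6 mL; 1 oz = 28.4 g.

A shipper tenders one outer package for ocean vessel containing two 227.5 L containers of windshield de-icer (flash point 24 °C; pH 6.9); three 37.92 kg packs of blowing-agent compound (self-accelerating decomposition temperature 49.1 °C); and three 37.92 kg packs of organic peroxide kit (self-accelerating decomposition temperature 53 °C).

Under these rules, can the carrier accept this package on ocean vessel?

No

The windshield de-icer has flash point 24 °C, which is ≤ 45 °C, so it is Category FL (Flammable Liquid).
Blowing-agent compound: self-accelerating decomposition temperature 49.1 °C < 75 °C → Category SR (Self-Reactive).
With self-accelerating decomposition temperature 53 °C (< 75 °C), the organic peroxide kit falls in Category SR.
Total Category SR: (three 37.92 kg packs = 113.76 kg) + (three 37.92 kg packs = 113.76 kg) = 227.52 kg.
227.52 kg ≤ 250 kg (ocean vessel limit, Category SR) — within limit.
Category FL quantity: two 227.5 L containers = 455 L.
455 L is within the ocean vessel limit of 500 L for Category FL.
Category SR and Category FL may not share an outer package.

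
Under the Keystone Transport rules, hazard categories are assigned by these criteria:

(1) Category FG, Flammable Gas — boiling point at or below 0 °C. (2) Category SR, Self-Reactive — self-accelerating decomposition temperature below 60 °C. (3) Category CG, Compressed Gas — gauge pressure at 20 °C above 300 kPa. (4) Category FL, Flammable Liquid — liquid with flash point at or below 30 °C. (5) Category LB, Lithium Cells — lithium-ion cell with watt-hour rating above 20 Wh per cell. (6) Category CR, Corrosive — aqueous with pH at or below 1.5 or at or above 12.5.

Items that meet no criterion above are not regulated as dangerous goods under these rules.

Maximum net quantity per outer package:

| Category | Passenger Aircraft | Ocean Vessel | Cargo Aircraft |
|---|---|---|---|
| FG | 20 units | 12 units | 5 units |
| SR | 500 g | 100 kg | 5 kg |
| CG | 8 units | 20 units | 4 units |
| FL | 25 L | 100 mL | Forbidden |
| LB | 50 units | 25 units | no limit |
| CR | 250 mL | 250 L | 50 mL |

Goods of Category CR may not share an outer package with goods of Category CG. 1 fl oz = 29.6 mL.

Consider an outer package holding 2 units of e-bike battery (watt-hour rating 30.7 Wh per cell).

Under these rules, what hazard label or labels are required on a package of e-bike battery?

Category LB

E-bike battery: watt-hour rating 30.7 Wh per cell > 20 Wh per cell → Category LB (Lithium Cells).
Only the Category LB label is required.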